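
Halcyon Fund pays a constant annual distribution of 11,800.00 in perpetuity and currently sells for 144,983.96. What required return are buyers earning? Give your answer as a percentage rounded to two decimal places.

8.14%

P = C/r ⇒ r = C/P = 11,800.00/144,983.96 = 0.081388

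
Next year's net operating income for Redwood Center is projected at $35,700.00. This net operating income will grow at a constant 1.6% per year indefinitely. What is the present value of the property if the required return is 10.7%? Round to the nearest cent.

Growing perpetuity: P = D₁ / (r − g) = $35,700.0000 / (0.107 − 0.016) = $392,307.69

$392307.69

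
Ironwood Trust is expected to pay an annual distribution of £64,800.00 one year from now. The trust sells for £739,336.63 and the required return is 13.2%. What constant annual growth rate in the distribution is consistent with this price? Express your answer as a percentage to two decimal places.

P = D₁/(r−g) ⇒ g = r − D₁/P = 0.132 − £64,800.00/£739,336.63 = 0.044354

4.44%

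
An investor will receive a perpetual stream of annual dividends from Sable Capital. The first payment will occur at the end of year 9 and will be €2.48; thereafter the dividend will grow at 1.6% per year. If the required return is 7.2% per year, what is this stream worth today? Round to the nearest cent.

€25.39

Value at end of year 8: C₁ / (r − g) = €2.48 / (0.072 − 0.016) = €44.2857
Discount to today: PV = €44.2857 / (1 + 0.072)^8 = €44.2857 / 1.744047 = €25.39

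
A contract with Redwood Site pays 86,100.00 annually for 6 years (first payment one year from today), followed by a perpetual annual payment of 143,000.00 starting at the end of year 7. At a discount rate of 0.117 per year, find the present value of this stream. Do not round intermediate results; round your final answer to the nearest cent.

PV of 6-year annuity: 86,100.00 × [1 − (1+0.117)^−6] / 0.117 = 357020.42796
Perpetuity value at year 6: 143,000.00 / 0.117 = 1222222.22222
PV of perpetuity: 1222222.22222 / (1+0.117)^6 = 629261.46498
Total PV = 357020.42796 + 629261.46498 = 986281.89294

986281.89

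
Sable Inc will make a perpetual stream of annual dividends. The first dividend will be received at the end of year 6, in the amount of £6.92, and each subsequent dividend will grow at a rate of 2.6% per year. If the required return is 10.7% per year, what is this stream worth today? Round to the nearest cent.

Value at end of year 5: C₁ / (r − g) = £6.92 / (0.107 − 0.026) = £85.4321
Discount to today: PV = £85.4321 / (1 + 0.107)^5 = £85.4321 / 1.662410 = £51.39

£51.39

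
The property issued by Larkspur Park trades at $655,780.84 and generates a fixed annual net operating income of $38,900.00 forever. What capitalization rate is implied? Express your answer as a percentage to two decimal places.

5.93%

P = C/r ⇒ r = C/P = $38,900.00/$655,780.84 = 0.059319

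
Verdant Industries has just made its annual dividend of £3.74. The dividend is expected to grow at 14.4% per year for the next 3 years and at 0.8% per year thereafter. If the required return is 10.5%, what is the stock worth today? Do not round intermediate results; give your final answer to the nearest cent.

£55.16

D_1 = 4.27856
D_2 = 4.89467
D_3 = 5.59951
Terminal value at year 3: TV = D_3×(1+g_2)/(r−g_2) = 5.64430/0.097 = 58.18868
P_0 = D_1/(1+r)^1 + D_2/(1+r)^2 + D_3/(1+r)^3 + TV/(1+r)^3
    = 3.87200 + 4.00866 + 4.15014 + 43.12724 = 55.15804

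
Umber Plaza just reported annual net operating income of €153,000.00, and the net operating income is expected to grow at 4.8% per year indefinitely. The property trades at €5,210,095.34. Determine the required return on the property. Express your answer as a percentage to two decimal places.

7.88%

D₁ = €153,000.00 × 1.048 = €160,344.0000
P = D₁/(r − g) ⇒ r = D₁/P + g = €160,344.0000/€5,210,095.34 + 0.048 = 0.030776 + 0.048 = 0.078776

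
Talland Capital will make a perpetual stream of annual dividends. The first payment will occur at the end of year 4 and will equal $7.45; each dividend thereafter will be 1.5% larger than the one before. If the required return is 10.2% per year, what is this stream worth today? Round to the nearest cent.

$63.99

Value at end of year 3: C₁ / (r − g) = $7.45 / (0.102 − 0.015) = $85.6322
Discount to today: PV = $85.6322 / (1 + 0.102)^3 = $85.6322 / 1.338273 = $63.99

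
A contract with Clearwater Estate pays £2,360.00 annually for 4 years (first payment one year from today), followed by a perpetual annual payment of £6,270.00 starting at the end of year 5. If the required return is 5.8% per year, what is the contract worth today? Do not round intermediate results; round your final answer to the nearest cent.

£94492.61

PV of 4-year annuity: £2,360.00 × [1 − (1+0.058)^−4] / 0.058 = 8215.24000
Perpetuity value at year 4: £6,270.00 / 0.058 = 108103.44828
PV of perpetuity: 108103.44828 / (1+0.058)^4 = 86277.36572
Total PV = 8215.24000 + 86277.36572 = 94492.60573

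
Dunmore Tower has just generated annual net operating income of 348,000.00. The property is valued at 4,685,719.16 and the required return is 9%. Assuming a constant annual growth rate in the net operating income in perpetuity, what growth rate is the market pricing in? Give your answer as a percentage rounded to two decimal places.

P = D₀(1+g)/(r−g) ⇒ P(r−g) = D₀(1+g) ⇒ g(P+D₀) = P·r − D₀
g = (P·r − D₀)/(P + D₀) = (4,685,719.16×0.09 − 348,000.00) / (4,685,719.16 + 348,000.00) = 0.014644

1.46%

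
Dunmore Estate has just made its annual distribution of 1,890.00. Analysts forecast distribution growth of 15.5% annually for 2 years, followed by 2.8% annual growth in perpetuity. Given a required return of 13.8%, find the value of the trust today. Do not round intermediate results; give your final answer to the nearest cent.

D_1 = 2182.95000
D_2 = 2521.30725
Terminal value at year 2: TV = D_2×(1+g_2)/(r−g_2) = 2591.90385/0.11 = 23562.76230
P_0 = D_1/(1+r)^1 + D_2/(1+r)^2 + TV/(1+r)^2
    = 1918.23374 + 1946.88926 + 18194.56505 = 22059.68805

22059.69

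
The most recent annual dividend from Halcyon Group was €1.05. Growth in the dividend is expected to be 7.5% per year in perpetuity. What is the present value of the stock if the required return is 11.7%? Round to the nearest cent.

D₁ = D₀ × (1 + g) = €1.05 × 1.075 = €1.1288
Growing perpetuity: P = D₁ / (r − g) = €1.1288 / (0.117 − 0.075) = €26.88

€26.88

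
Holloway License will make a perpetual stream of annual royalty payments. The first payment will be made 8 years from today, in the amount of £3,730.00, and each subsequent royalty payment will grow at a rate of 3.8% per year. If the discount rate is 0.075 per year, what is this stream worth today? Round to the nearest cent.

Value at end of year 7: C₁ / (r − g) = £3,730.00 / (0.075 − 0.038) = £100,810.8108
Discount to today: PV = £100,810.8108 / (1 + 0.075)^7 = £100,810.8108 / 1.659049 = £60,764.21

£60764.21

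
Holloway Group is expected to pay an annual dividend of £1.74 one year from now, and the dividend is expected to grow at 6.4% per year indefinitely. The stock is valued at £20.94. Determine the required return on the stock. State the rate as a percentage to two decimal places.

14.71%

P = D₁/(r − g) ⇒ r = D₁/P + g = £1.7400/£20.94 + 0.064 = 0.083095 + 0.064 = 0.147095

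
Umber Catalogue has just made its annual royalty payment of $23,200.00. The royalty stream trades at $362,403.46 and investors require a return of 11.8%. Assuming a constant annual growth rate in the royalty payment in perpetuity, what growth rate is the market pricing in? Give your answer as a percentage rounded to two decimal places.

5.07%

P = D₀(1+g)/(r−g) ⇒ P(r−g) = D₀(1+g) ⇒ g(P+D₀) = P·r − D₀
g = (P·r − D₀)/(P + D₀) = ($362,403.46×0.118 − $23,200.00) / ($362,403.46 + $23,200.00) = 0.050735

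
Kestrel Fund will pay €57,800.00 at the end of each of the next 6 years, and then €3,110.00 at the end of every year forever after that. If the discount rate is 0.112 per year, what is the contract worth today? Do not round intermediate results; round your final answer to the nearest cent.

PV of 6-year annuity: €57,800.00 × [1 − (1+0.112)^−6] / 0.112 = 243122.68955
Perpetuity value at year 6: €3,110.00 / 0.112 = 27767.85714
PV of perpetuity: 27767.85714 / (1+0.112)^6 = 14686.34219
Total PV = 243122.68955 + 14686.34219 = 257809.03174

€257809.03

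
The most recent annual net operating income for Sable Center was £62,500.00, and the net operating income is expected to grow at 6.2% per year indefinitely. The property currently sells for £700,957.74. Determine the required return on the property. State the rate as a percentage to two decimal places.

D₁ = £62,500.00 × 1.062 = £66,375.0000
P = D₁/(r − g) ⇒ r = D₁/P + g = £66,375.0000/£700,957.74 + 0.062 = 0.094692 + 0.062 = 0.156692

15.67%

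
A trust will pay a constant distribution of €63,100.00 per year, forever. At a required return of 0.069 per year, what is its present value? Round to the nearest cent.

€914492.75

Level perpetuity: PV = C / r = €63,100.00 / 0.069 = €914,492.75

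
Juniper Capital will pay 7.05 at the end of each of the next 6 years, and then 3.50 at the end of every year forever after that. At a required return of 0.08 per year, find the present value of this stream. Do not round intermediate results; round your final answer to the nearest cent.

60.16

PV of 6-year annuity: 7.05 × [1 − (1+0.08)^−6] / 0.08 = 32.59130
Perpetuity value at year 6: 3.50 / 0.08 = 43.75000
PV of perpetuity: 43.75000 / (1+0.08)^6 = 27.56992
Total PV = 32.59130 + 27.56992 = 60.16122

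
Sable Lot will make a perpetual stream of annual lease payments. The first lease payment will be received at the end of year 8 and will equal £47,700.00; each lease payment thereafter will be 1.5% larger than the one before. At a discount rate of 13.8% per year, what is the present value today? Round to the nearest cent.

£156898.01

Value at end of year 7: C₁ / (r − g) = £47,700.00 / (0.138 − 0.015) = £387,804.8780
Discount to today: PV = £387,804.8780 / (1 + 0.138)^7 = £387,804.8780 / 2.471700 = £156,898.01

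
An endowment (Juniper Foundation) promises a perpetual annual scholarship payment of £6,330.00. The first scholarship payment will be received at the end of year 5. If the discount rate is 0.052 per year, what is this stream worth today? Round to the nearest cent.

£99388.79

Value at end of year 4: C / r = £6,330.00 / 0.052 = £121,730.7692
Discount to today: PV = £121,730.7692 / (1 + 0.052)^4 = £121,730.7692 / 1.224794 = £99,388.79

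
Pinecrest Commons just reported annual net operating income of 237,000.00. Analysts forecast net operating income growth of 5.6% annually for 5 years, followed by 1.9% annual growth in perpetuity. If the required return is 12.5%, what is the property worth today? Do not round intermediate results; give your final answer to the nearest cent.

2644241.12

D_1 = 250272.00000
D_2 = 264287.23200
D_3 = 279087.31699
D_4 = 294716.20674
D_5 = 311220.31432
Terminal value at year 5: TV = D_5×(1+g_2)/(r−g_2) = 317133.50029/0.106 = 2991825.47447
P_0 = D_1/(1+r)^1 + D_2/(1+r)^2 + D_3/(1+r)^3 + D_4/(1+r)^4 + D_5/(1+r)^5 + TV/(1+r)^5
    = 222464.00000 + 208819.54133 + 196011.94280 + 183989.87697 + 172705.16452 + 1660250.59099 = 2644241.11661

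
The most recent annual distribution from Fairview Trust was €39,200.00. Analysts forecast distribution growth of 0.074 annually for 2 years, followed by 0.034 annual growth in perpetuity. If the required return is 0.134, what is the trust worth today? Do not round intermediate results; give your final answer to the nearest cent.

€435858.37

D_1 = 42100.80000
D_2 = 45216.25920
Terminal value at year 2: TV = D_2×(1+g_2)/(r−g_2) = 46753.61201/0.1 = 467536.12013
P_0 = D_1/(1+r)^1 + D_2/(1+r)^2 + TV/(1+r)^2
    = 37125.92593 + 35161.59122 + 363570.85322 = 435858.37037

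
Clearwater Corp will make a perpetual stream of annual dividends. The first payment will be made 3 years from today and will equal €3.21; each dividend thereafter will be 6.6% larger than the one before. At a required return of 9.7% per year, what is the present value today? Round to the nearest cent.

Value at end of year 2: C₁ / (r − g) = €3.21 / (0.097 − 0.066) = €103.5484
Discount to today: PV = €103.5484 / (1 + 0.097)^2 = €103.5484 / 1.203409 = €86.05

€86.05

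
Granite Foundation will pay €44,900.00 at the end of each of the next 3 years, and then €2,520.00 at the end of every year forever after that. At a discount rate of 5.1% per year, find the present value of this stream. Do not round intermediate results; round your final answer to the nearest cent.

€164607.10

PV of 3-year annuity: €44,900.00 × [1 − (1+0.051)^−3] / 0.051 = 122045.08043
Perpetuity value at year 3: €2,520.00 / 0.051 = 49411.76471
PV of perpetuity: 49411.76471 / (1+0.051)^3 = 42562.01854
Total PV = 122045.08043 + 42562.01854 = 164607.09897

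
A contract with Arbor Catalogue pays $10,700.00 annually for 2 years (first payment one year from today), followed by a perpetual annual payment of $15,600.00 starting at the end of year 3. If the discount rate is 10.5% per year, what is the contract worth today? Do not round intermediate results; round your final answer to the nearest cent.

$140124.02

PV of 2-year annuity: $10,700.00 × [1 − (1+0.105)^−2] / 0.105 = 18446.38726
Perpetuity value at year 2: $15,600.00 / 0.105 = 148571.42857
PV of perpetuity: 148571.42857 / (1+0.105)^2 = 121677.63033
Total PV = 18446.38726 + 121677.63033 = 140124.01758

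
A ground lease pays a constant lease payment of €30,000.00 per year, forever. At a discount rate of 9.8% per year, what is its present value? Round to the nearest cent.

€306122.45

Level perpetuity: PV = C / r = €30,000.00 / 0.098 = €306,122.45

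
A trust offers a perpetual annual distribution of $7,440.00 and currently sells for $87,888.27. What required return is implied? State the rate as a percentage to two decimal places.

8.47%

P = C/r ⇒ r = C/P = $7,440.00/$87,888.27 = 0.084653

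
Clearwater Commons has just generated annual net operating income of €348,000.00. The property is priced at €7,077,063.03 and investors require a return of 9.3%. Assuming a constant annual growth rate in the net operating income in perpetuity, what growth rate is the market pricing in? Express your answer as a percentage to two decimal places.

P = D₀(1+g)/(r−g) ⇒ P(r−g) = D₀(1+g) ⇒ g(P+D₀) = P·r − D₀
g = (P·r − D₀)/(P + D₀) = (€7,077,063.03×0.093 − €348,000.00) / (€7,077,063.03 + €348,000.00) = 0.041773

4.18%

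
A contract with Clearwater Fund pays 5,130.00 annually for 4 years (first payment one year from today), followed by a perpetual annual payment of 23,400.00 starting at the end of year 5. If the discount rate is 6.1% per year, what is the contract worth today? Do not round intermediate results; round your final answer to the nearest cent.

PV of 4-year annuity: 5,130.00 × [1 − (1+0.061)^−4] / 0.061 = 17735.36310
Perpetuity value at year 4: 23,400.00 / 0.061 = 383606.55738
PV of perpetuity: 383606.55738 / (1+0.061)^4 = 302708.40992
Total PV = 17735.36310 + 302708.40992 = 320443.77301

320443.77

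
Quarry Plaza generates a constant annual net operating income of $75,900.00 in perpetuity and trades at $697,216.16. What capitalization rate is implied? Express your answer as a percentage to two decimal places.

P = C/r ⇒ r = C/P = $75,900.00/$697,216.16 = 0.108862

10.89%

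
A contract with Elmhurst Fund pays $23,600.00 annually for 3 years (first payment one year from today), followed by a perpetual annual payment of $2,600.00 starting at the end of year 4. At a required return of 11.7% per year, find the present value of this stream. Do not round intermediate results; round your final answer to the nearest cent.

PV of 3-year annuity: $23,600.00 × [1 − (1+0.117)^−3] / 0.117 = 56976.71574
Perpetuity value at year 3: $2,600.00 / 0.117 = 22222.22222
PV of perpetuity: 22222.22222 / (1+0.117)^3 = 15945.12642
Total PV = 56976.71574 + 15945.12642 = 72921.84216

$72921.84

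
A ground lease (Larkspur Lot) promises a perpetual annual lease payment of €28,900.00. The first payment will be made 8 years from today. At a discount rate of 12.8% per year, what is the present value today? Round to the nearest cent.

Value at end of year 7: C / r = €28,900.00 / 0.128 = €225,781.2500
Discount to today: PV = €225,781.2500 / (1 + 0.128)^7 = €225,781.2500 / 2.323612 = €97,168.20

€97168.20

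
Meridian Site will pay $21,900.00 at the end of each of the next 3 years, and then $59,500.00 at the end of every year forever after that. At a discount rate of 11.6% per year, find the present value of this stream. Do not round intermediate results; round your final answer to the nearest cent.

PV of 3-year annuity: $21,900.00 × [1 − (1+0.116)^−3] / 0.116 = 52963.77866
Perpetuity value at year 3: $59,500.00 / 0.116 = 512931.03448
PV of perpetuity: 512931.03448 / (1+0.116)^3 = 369034.01027
Total PV = 52963.77866 + 369034.01027 = 421997.78893

$421997.79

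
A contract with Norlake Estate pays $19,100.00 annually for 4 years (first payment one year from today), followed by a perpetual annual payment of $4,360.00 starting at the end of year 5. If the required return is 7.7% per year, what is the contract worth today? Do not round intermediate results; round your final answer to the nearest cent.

PV of 4-year annuity: $19,100.00 × [1 − (1+0.077)^−4] / 0.077 = 63686.37446
Perpetuity value at year 4: $4,360.00 / 0.077 = 56623.37662
PV of perpetuity: 56623.37662 / (1+0.077)^4 = 42085.54455
Total PV = 63686.37446 + 42085.54455 = 105771.91901

$105771.92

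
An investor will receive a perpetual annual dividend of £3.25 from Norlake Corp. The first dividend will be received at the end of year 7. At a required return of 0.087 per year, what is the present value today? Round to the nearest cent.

£22.65

Value at end of year 6: C / r = £3.25 / 0.087 = £37.3563
Discount to today: PV = £37.3563 / (1 + 0.087)^6 = £37.3563 / 1.649595 = £22.65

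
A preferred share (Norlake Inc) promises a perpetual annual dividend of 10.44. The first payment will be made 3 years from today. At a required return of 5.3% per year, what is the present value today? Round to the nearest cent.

Value at end of year 2: C / r = 10.44 / 0.053 = 196.9811
Discount to today: PV = 196.9811 / (1 + 0.053)^2 = 196.9811 / 1.108809 = 177.65

177.65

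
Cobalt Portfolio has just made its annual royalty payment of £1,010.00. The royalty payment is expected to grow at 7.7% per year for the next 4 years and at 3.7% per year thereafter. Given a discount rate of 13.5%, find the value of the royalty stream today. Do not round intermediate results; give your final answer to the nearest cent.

D_1 = 1087.77000
D_2 = 1171.52829
D_3 = 1261.73597
D_4 = 1358.88964
Terminal value at year 4: TV = D_4×(1+g_2)/(r−g_2) = 1409.16855/0.098 = 14379.27096
P_0 = D_1/(1+r)^1 + D_2/(1+r)^2 + D_3/(1+r)^3 + D_4/(1+r)^4 + TV/(1+r)^4
    = 958.38767 + 909.41279 + 862.94059 + 818.84319 + 8664.69782 = 12214.28206

£12214.28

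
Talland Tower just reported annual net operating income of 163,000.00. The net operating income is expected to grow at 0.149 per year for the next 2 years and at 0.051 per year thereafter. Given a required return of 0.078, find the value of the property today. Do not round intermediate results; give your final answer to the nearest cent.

7567151.52

D_1 = 187287.00000
D_2 = 215192.76300
Terminal value at year 2: TV = D_2×(1+g_2)/(r−g_2) = 226167.59391/0.027 = 8376577.55233
P_0 = D_1/(1+r)^1 + D_2/(1+r)^2 + TV/(1+r)^2
    = 173735.62152 + 185178.32016 + 7208237.57347 = 7567151.51515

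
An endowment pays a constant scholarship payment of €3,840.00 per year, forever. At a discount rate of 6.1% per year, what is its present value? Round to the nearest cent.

Level perpetuity: PV = C / r = €3,840.00 / 0.061 = €62,950.82

€62950.82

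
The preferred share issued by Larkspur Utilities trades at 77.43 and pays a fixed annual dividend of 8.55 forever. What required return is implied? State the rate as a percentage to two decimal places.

11.04%

P = C/r ⇒ r = C/P = 8.55/77.43 = 0.110422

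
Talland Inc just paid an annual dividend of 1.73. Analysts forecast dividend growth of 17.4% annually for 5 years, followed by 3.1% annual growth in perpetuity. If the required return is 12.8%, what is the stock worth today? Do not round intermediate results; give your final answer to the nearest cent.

D_1 = 2.03102
D_2 = 2.38442
D_3 = 2.79931
D_4 = 3.28639
D_5 = 3.85822
Terminal value at year 5: TV = D_5×(1+g_2)/(r−g_2) = 3.97782/0.097 = 41.00847
P_0 = D_1/(1+r)^1 + D_2/(1+r)^2 + D_3/(1+r)^3 + D_4/(1+r)^4 + D_5/(1+r)^5 + TV/(1+r)^5
    = 1.80055 + 1.87398 + 1.95040 + 2.02993 + 2.11272 + 22.45577 = 32.22335

32.22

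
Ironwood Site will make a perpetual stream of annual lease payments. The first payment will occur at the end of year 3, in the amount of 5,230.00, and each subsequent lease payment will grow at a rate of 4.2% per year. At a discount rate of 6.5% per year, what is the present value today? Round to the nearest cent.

200481.65

Value at end of year 2: C₁ / (r − g) = 5,230.00 / (0.065 − 0.042) = 227,391.3043
Discount to today: PV = 227,391.3043 / (1 + 0.065)^2 = 227,391.3043 / 1.134225 = 200,481.65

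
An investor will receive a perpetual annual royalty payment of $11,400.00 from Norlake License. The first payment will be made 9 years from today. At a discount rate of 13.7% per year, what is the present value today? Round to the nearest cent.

Value at end of year 8: C / r = $11,400.00 / 0.137 = $83,211.6788
Discount to today: PV = $83,211.6788 / (1 + 0.137)^8 = $83,211.6788 / 2.793082 = $29,792.06

$29792.06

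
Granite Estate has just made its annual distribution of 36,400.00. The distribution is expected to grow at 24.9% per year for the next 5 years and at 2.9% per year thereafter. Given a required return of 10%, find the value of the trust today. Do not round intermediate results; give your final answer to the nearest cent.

1266398.74

D_1 = 45463.60000
D_2 = 56784.03640
D_3 = 70923.26146
D_4 = 88583.15357
D_5 = 110640.35881
Terminal value at year 5: TV = D_5×(1+g_2)/(r−g_2) = 113848.92921/0.071 = 1603506.04524
P_0 = D_1/(1+r)^1 + D_2/(1+r)^2 + D_3/(1+r)^3 + D_4/(1+r)^4 + D_5/(1+r)^5 + TV/(1+r)^5
    = 41330.54545 + 46928.95570 + 53285.69607 + 60503.48581 + 68698.95797 + 995651.09514 = 1266398.73614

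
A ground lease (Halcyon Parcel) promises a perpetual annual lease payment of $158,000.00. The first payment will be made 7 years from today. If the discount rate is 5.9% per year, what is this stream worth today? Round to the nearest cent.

Value at end of year 6: C / r = $158,000.00 / 0.059 = $2,677,966.1017
Discount to today: PV = $2,677,966.1017 / (1 + 0.059)^6 = $2,677,966.1017 / 1.410509 = $1,898,581.81

$1898581.81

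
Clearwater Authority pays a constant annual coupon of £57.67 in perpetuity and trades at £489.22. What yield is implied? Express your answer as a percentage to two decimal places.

11.79%

P = C/r ⇒ r = C/P = £57.67/£489.22 = 0.117882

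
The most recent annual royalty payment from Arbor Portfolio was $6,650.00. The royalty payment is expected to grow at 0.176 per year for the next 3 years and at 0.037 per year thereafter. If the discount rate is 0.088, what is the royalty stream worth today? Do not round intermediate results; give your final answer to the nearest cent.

D_1 = 7820.40000
D_2 = 9196.79040
D_3 = 10815.42551
Terminal value at year 3: TV = D_3×(1+g_2)/(r−g_2) = 11215.59625/0.051 = 219913.65204
P_0 = D_1/(1+r)^1 + D_2/(1+r)^2 + D_3/(1+r)^3 + TV/(1+r)^3
    = 7187.86765 + 7769.23929 + 8397.63365 + 170751.88421 = 194106.62480

$194106.62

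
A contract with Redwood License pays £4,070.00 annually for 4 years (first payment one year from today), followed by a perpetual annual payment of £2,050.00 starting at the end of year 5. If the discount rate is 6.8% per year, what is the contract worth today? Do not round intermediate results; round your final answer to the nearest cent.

PV of 4-year annuity: £4,070.00 × [1 − (1+0.068)^−4] / 0.068 = 13848.42308
Perpetuity value at year 4: £2,050.00 / 0.068 = 30147.05882
PV of perpetuity: 30147.05882 / (1+0.068)^4 = 23171.80887
Total PV = 13848.42308 + 23171.80887 = 37020.23195

£37020.23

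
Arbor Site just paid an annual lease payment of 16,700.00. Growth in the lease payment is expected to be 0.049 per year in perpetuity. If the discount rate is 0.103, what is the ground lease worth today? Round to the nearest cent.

324412.96

D₁ = D₀ × (1 + g) = 16,700.00 × 1.049 = 17,518.3000
Growing perpetuity: P = D₁ / (r − g) = 17,518.3000 / (0.103 − 0.049) = 324,412.96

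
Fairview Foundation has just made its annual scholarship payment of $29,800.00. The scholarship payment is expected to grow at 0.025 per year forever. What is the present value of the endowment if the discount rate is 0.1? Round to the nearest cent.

D₁ = D₀ × (1 + g) = $29,800.00 × 1.025 = $30,545.0000
Growing perpetuity: P = D₁ / (r − g) = $30,545.0000 / (0.1 − 0.025) = $407,266.67

$407266.67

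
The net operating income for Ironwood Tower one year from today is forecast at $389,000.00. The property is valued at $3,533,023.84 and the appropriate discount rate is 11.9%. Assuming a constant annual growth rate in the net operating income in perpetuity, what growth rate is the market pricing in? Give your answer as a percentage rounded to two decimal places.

P = D₁/(r−g) ⇒ g = r − D₁/P = 0.119 − $389,000.00/$3,533,023.84 = 0.008896

0.89%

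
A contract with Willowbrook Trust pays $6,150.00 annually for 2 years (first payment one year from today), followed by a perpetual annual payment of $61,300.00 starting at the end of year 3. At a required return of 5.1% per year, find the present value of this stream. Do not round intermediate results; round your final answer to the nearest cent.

$1099559.42

PV of 2-year annuity: $6,150.00 × [1 − (1+0.051)^−2] / 0.051 = 11419.19118
Perpetuity value at year 2: $61,300.00 / 0.051 = 1201960.78431
PV of perpetuity: 1201960.78431 / (1+0.051)^2 = 1088140.22829
Total PV = 11419.19118 + 1088140.22829 = 1099559.41948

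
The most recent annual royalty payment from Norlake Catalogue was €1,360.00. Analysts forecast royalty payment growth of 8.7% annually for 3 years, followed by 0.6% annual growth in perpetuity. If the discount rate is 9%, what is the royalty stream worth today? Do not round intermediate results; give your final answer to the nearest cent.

D_1 = 1478.32000
D_2 = 1606.93384
D_3 = 1746.73708
Terminal value at year 3: TV = D_3×(1+g_2)/(r−g_2) = 1757.21751/0.084 = 20919.25603
P_0 = D_1/(1+r)^1 + D_2/(1+r)^2 + D_3/(1+r)^3 + TV/(1+r)^3
    = 1356.25688 + 1352.52406 + 1348.80152 + 16153.50392 = 20211.08639

€20211.09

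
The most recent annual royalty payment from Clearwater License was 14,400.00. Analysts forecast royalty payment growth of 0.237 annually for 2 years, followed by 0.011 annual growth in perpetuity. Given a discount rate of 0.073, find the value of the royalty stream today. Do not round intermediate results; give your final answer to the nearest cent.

347816.30

D_1 = 17812.80000
D_2 = 22034.43360
Terminal value at year 2: TV = D_2×(1+g_2)/(r−g_2) = 22276.81237/0.062 = 359303.42532
P_0 = D_1/(1+r)^1 + D_2/(1+r)^2 + TV/(1+r)^2
    = 16600.93197 + 19138.25987 + 312077.10856 = 347816.30039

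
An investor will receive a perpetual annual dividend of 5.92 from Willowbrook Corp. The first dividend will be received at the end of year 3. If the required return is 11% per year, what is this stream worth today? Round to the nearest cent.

43.68

Value at end of year 2: C / r = 5.92 / 0.11 = 53.8182
Discount to today: PV = 53.8182 / (1 + 0.11)^2 = 53.8182 / 1.232100 = 43.68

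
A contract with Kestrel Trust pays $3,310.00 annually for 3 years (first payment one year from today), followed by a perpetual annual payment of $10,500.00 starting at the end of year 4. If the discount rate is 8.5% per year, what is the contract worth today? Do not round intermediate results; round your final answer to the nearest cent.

$105165.99

PV of 3-year annuity: $3,310.00 × [1 − (1+0.085)^−3] / 0.085 = 8453.81405
Perpetuity value at year 3: $10,500.00 / 0.085 = 123529.41176
PV of perpetuity: 123529.41176 / (1+0.085)^3 = 96712.17686
Total PV = 8453.81405 + 96712.17686 = 105165.99091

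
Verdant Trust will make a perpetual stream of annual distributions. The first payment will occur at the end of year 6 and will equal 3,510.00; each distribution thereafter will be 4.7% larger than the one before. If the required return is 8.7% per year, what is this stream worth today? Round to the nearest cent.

57822.84

Value at end of year 5: C₁ / (r − g) = 3,510.00 / (0.087 − 0.047) = 87,750.0000
Discount to today: PV = 87,750.0000 / (1 + 0.087)^5 = 87,750.0000 / 1.517566 = 57,822.84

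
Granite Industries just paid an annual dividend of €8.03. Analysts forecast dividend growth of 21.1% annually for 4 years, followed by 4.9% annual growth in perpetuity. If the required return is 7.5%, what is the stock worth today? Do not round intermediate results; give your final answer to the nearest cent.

€565.39

D_1 = 9.72433
D_2 = 11.77616
D_3 = 14.26093
D_4 = 17.26999
Terminal value at year 4: TV = D_4×(1+g_2)/(r−g_2) = 18.11622/0.026 = 696.77772
P_0 = D_1/(1+r)^1 + D_2/(1+r)^2 + D_3/(1+r)^3 + D_4/(1+r)^4 + TV/(1+r)^4
    = 9.04589 + 10.19030 + 11.47949 + 12.93178 + 521.74753 = 565.39498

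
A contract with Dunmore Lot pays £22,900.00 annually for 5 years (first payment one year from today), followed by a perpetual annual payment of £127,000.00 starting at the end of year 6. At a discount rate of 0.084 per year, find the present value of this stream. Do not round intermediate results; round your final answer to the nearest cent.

£1100608.93

PV of 5-year annuity: £22,900.00 × [1 − (1+0.084)^−5] / 0.084 = 90477.18004
Perpetuity value at year 5: £127,000.00 / 0.084 = 1511904.76190
PV of perpetuity: 1511904.76190 / (1+0.084)^5 = 1010131.75468
Total PV = 90477.18004 + 1010131.75468 = 1100608.93473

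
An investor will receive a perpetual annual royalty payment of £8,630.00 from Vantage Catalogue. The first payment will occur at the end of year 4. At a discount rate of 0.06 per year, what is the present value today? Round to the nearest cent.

Value at end of year 3: C / r = £8,630.00 / 0.06 = £143,833.3333
Discount to today: PV = £143,833.3333 / (1 + 0.06)^3 = £143,833.3333 / 1.191016 = £120,765.24

£120765.24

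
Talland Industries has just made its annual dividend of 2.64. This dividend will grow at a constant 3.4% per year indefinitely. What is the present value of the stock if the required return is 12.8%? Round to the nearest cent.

29.04

D₁ = D₀ × (1 + g) = 2.64 × 1.034 = 2.7298
Growing perpetuity: P = D₁ / (r − g) = 2.7298 / (0.128 − 0.034) = 29.04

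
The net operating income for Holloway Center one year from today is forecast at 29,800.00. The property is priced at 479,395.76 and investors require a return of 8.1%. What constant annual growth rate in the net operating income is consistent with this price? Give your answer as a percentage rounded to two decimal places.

1.88%

P = D₁/(r−g) ⇒ g = r − D₁/P = 0.081 − 29,800.00/479,395.76 = 0.018838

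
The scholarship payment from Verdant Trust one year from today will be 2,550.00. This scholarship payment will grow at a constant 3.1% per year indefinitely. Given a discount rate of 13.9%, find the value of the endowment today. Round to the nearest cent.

Growing perpetuity: P = D₁ / (r − g) = 2,550.0000 / (0.139 − 0.031) = 23,611.11

23611.11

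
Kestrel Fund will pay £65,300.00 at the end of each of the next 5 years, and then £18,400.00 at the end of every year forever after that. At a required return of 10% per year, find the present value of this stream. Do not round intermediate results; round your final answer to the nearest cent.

PV of 5-year annuity: £65,300.00 × [1 − (1+0.1)^−5] / 0.1 = 247538.37604
Perpetuity value at year 5: £18,400.00 / 0.1 = 184000.00000
PV of perpetuity: 184000.00000 / (1+0.1)^5 = 114249.52344
Total PV = 247538.37604 + 114249.52344 = 361787.89949

£361787.90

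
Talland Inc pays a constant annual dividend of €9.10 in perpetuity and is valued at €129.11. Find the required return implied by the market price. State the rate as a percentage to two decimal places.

7.05%

P = C/r ⇒ r = C/P = €9.10/€129.11 = 0.070483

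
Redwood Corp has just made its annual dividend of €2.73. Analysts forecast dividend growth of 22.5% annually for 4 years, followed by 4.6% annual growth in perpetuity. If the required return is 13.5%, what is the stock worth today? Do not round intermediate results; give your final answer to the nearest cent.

€56.80

D_1 = 3.34425
D_2 = 4.09671
D_3 = 5.01847
D_4 = 6.14762
Terminal value at year 4: TV = D_4×(1+g_2)/(r−g_2) = 6.43041/0.089 = 72.25180
P_0 = D_1/(1+r)^1 + D_2/(1+r)^2 + D_3/(1+r)^3 + D_4/(1+r)^4 + TV/(1+r)^4
    = 2.94648 + 3.18012 + 3.43228 + 3.70445 + 43.53768 = 56.80100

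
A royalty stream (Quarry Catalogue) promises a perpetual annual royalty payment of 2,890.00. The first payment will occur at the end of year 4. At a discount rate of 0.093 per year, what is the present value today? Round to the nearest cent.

Value at end of year 3: C / r = 2,890.00 / 0.093 = 31,075.2688
Discount to today: PV = 31,075.2688 / (1 + 0.093)^3 = 31,075.2688 / 1.305751 = 23,798.76

23798.76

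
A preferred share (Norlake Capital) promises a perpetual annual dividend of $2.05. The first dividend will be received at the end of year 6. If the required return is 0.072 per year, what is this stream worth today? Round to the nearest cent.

Value at end of year 5: C / r = $2.05 / 0.072 = $28.4722
Discount to today: PV = $28.4722 / (1 + 0.072)^5 = $28.4722 / 1.415709 = $20.11

$20.11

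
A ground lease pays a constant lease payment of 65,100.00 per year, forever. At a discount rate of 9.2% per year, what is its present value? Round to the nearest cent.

Level perpetuity: PV = C / r = 65,100.00 / 0.092 = 707,608.70

707608.70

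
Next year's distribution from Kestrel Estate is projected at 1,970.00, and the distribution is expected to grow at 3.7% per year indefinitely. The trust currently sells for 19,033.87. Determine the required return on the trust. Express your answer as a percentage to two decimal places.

14.05%

P = D₁/(r − g) ⇒ r = D₁/P + g = 1,970.0000/19,033.87 + 0.037 = 0.103500 + 0.037 = 0.140500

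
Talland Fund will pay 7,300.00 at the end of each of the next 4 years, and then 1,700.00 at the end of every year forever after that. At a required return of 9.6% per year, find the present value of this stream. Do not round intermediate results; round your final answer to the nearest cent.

PV of 4-year annuity: 7,300.00 × [1 − (1+0.096)^−4] / 0.096 = 23341.81286
Perpetuity value at year 4: 1,700.00 / 0.096 = 17708.33333
PV of perpetuity: 17708.33333 / (1+0.096)^4 = 12272.56870
Total PV = 23341.81286 + 12272.56870 = 35614.38155

35614.38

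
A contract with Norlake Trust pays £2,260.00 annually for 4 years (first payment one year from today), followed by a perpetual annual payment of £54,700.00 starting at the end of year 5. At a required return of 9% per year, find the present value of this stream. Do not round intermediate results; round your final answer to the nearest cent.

PV of 4-year annuity: £2,260.00 × [1 − (1+0.09)^−4] / 0.09 = 7321.76692
Perpetuity value at year 4: £54,700.00 / 0.09 = 607777.77778
PV of perpetuity: 607777.77778 / (1+0.09)^4 = 430565.10050
Total PV = 7321.76692 + 430565.10050 = 437886.86743

£437886.87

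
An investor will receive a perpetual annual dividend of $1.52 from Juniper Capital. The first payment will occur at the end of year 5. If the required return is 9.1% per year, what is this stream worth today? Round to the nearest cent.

Value at end of year 4: C / r = $1.52 / 0.091 = $16.7033
Discount to today: PV = $16.7033 / (1 + 0.091)^4 = $16.7033 / 1.416769 = $11.79

$11.79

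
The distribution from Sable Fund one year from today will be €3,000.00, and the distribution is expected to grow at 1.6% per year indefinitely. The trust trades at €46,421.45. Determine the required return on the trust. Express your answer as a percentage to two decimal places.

P = D₁/(r − g) ⇒ r = D₁/P + g = €3,000.0000/€46,421.45 + 0.016 = 0.064625 + 0.016 = 0.080625

8.06%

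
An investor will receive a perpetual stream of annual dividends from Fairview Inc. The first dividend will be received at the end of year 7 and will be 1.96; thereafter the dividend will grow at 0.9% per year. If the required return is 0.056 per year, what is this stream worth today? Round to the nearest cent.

Value at end of year 6: C₁ / (r − g) = 1.96 / (0.056 − 0.009) = 41.7021
Discount to today: PV = 41.7021 / (1 + 0.056)^6 = 41.7021 / 1.386703 = 30.07

30.07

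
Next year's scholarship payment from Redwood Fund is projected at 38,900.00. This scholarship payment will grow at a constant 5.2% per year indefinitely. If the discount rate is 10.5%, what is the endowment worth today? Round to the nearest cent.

733962.26

Growing perpetuity: P = D₁ / (r − g) = 38,900.0000 / (0.105 − 0.052) = 733,962.26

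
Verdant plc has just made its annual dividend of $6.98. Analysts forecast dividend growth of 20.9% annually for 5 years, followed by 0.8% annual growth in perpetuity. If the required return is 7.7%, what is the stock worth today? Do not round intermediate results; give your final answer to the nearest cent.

D_1 = 8.43882
D_2 = 10.20253
D_3 = 12.33486
D_4 = 14.91285
D_5 = 18.02963
Terminal value at year 5: TV = D_5×(1+g_2)/(r−g_2) = 18.17387/0.069 = 263.38945
P_0 = D_1/(1+r)^1 + D_2/(1+r)^2 + D_3/(1+r)^3 + D_4/(1+r)^4 + D_5/(1+r)^5 + TV/(1+r)^5
    = 7.83549 + 8.79583 + 9.87387 + 11.08403 + 12.44252 + 181.76901 = 231.80075

$231.80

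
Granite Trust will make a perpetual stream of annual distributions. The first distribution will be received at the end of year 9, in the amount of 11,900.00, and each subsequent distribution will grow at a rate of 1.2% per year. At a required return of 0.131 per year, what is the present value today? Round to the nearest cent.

Value at end of year 8: C₁ / (r − g) = 11,900.00 / (0.131 − 0.012) = 100,000.0000
Discount to today: PV = 100,000.0000 / (1 + 0.131)^8 = 100,000.0000 / 2.677323 = 37,350.74

37350.74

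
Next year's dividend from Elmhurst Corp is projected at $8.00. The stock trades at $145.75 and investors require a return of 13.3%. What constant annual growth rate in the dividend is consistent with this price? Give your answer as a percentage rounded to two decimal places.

P = D₁/(r−g) ⇒ g = r − D₁/P = 0.133 − $8.00/$145.75 = 0.078111

7.81%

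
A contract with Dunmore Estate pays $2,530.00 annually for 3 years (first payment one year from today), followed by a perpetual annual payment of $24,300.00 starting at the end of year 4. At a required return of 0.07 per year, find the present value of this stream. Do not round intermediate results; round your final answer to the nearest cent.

$290011.50

PV of 3-year annuity: $2,530.00 × [1 − (1+0.07)^−3] / 0.07 = 6639.51959
Perpetuity value at year 3: $24,300.00 / 0.07 = 347142.85714
PV of perpetuity: 347142.85714 / (1+0.07)^3 = 283371.97726
Total PV = 6639.51959 + 283371.97726 = 290011.49686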